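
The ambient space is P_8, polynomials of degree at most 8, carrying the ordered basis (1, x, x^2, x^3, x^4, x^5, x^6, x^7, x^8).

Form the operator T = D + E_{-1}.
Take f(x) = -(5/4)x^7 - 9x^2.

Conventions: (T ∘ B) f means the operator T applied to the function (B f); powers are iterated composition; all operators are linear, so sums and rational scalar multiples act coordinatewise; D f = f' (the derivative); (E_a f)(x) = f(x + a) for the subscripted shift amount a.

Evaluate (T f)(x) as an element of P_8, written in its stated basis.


g(x) = -(5/4)x^7 - (105/4)x^5 + (175/4)x^4 - (175/4)x^3 + (69/4)x^2 - (35/4)x - 31/4

D f = -(35/4)x^6 - 18x
E_{-1} f = -(5/4)x^7 + (35/4)x^6 - (105/4)x^5 + (175/4)x^4 - (175/4)x^3 + (69/4)x^2 + (37/4)x - 31/4
(D + E_{-1}) f = -(5/4)x^7 - (105/4)x^5 + (175/4)x^4 - (175/4)x^3 + (69/4)x^2 - (35/4)x - 31/4


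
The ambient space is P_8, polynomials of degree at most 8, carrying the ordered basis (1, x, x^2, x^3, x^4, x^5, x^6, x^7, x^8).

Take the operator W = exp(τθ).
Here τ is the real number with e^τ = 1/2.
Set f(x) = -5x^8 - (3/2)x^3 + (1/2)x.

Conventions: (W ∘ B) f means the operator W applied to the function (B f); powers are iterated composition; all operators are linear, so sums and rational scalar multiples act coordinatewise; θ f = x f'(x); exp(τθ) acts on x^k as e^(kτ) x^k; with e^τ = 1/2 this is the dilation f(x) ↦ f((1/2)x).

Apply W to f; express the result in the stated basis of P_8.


the image equals g(x) = -(5/256)x^8 - (3/16)x^3 + (1/4)x

exp(τθ) x^k = e^(kτ) x^k; with e^τ = 1/2 this sends x^k to (1/2)^k x^k
x ↦ 1/2 x
x^3 ↦ 1/8 x^3
x^8 ↦ 1/256 x^8
applying this coordinatewise to f: exp(τθ) f = -(5/256)x^8 - (3/16)x^3 + (1/4)x


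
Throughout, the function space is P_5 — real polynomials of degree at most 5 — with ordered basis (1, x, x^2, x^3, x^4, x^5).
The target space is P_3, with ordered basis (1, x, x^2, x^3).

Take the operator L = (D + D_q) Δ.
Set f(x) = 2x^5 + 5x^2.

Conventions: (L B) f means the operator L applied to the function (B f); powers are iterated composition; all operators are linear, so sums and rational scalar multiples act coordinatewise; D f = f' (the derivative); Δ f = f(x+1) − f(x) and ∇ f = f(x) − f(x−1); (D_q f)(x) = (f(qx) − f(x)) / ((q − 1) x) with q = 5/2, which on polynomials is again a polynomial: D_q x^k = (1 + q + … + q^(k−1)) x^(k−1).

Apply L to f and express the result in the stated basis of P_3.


the image equals g(x) = (1175/4)x^3 + 255x^2 + 110x + 40

Δ f = 10x^4 + 20x^3 + 20x^2 + 20x + 7
D Δ f = 40x^3 + 60x^2 + 40x + 20
D_q Δ f = (1015/4)x^3 + 195x^2 + 70x + 20
(D + D_q) Δ f = (1175/4)x^3 + 255x^2 + 110x + 40


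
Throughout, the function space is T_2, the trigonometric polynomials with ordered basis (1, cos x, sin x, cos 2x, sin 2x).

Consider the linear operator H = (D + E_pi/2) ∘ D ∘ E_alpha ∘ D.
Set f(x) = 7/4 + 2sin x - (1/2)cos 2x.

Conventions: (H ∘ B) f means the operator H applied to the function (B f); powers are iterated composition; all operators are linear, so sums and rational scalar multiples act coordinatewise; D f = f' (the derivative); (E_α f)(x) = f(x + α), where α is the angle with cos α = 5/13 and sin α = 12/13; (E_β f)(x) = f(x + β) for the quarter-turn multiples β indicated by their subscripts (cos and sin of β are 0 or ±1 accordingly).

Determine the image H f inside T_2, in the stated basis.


g(x) = -(20/13)cos x + (48/13)sin x - (242/169)cos 2x + (716/169)sin 2x

D f = 2cos x + sin 2x
E_alpha D f = (10/13)cos x - (24/13)sin x + (120/169)cos 2x - (119/169)sin 2x
D E_alpha D f = -(24/13)cos x - (10/13)sin x - (238/169)cos 2x - (240/169)sin 2x
D (D ∘ E_alpha ∘ D) f = -(10/13)cos x + (24/13)sin x - (480/169)cos 2x + (476/169)sin 2x
E_pi/2 (D ∘ E_alpha ∘ D) f = -(10/13)cos x + (24/13)sin x + (238/169)cos 2x + (240/169)sin 2x
(D + E_pi/2) (D ∘ E_alpha ∘ D) f = -(20/13)cos x + (48/13)sin x - (242/169)cos 2x + (716/169)sin 2x


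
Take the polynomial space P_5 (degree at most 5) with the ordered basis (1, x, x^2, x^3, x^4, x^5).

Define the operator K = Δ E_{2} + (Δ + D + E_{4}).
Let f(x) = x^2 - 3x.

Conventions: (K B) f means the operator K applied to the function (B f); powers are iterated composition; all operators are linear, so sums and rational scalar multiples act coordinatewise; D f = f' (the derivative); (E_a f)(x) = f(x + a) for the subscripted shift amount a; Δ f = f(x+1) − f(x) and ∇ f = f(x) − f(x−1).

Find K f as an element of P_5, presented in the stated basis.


the result is g(x) = x^2 + 11x + 1

E_{2} f = x^2 + x - 2
Δ E_{2} f = 2x + 2
Δ f = 2x - 2
D f = 2x - 3
E_{4} f = x^2 + 5x + 4
(Δ + D + E_{4}) f = x^2 + 9x - 1
(Δ E_{2} + (Δ + D + E_{4})) f = x^2 + 11x + 1


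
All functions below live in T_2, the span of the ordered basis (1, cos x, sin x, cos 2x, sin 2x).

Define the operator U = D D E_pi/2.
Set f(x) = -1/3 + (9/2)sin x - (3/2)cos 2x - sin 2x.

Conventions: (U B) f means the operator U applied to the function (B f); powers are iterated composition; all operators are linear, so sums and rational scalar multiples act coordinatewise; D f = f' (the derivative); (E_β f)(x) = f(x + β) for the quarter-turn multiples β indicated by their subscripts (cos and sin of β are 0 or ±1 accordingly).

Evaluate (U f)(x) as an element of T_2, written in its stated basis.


g(x) = -(9/2)cos x - 6cos 2x - 4sin 2x

E_pi/2 f = -1/3 + (9/2)cos x + (3/2)cos 2x + sin 2x
D E_pi/2 f = -(9/2)sin x + 2cos 2x - 3sin 2x
D D E_pi/2 f = -(9/2)cos x - 6cos 2x - 4sin 2x


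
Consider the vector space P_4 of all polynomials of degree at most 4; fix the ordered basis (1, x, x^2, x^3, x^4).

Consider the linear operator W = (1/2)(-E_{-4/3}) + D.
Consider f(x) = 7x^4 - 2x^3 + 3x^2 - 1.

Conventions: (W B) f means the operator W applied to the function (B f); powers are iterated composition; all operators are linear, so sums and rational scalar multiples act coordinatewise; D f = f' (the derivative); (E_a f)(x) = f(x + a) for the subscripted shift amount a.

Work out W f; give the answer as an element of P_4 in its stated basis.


the image equals g(x) = -(7/2)x^4 + (143/3)x^3 - (293/6)x^2 + (1310/27)x - 2527/162

E_{-4/3} f = 7x^4 - (118/3)x^3 + (257/3)x^2 - (2296/27)x + 2527/81
(-E_{-4/3}) f = -7x^4 + (118/3)x^3 - (257/3)x^2 + (2296/27)x - 2527/81
((1/2)(-E_{-4/3})) f = -(7/2)x^4 + (59/3)x^3 - (257/6)x^2 + (1148/27)x - 2527/162
D f = 28x^3 - 6x^2 + 6x
((1/2)(-E_{-4/3}) + D) f = -(7/2)x^4 + (143/3)x^3 - (293/6)x^2 + (1310/27)x - 2527/162


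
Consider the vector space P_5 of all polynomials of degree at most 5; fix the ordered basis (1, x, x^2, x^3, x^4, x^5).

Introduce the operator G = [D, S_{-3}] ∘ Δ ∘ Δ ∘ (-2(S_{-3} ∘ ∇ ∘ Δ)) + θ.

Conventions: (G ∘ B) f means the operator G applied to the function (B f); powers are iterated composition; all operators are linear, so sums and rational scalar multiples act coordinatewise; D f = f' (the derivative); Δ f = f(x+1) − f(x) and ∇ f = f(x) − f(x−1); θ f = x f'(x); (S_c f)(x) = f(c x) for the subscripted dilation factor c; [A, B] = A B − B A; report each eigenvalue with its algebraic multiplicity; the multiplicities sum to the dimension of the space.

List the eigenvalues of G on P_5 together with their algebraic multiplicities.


λ = 0 (multiplicity 1), λ = 1 (multiplicity 1), λ = 2 (multiplicity 1), λ = 3 (multiplicity 1), λ = 4 (multiplicity 1), λ = 5 (multiplicity 1)

image of 1: 0
image of x: x
image of x^2: 2x^2
image of x^3: 3x^3
image of x^4: 4x^4
image of x^5: 5x^5 - 25920
the matrix is upper triangular; its diagonal is (0, 1, 2, 3, 4, 5)
for a triangular matrix the eigenvalues are the diagonal entries, with algebraic multiplicity their repetition count


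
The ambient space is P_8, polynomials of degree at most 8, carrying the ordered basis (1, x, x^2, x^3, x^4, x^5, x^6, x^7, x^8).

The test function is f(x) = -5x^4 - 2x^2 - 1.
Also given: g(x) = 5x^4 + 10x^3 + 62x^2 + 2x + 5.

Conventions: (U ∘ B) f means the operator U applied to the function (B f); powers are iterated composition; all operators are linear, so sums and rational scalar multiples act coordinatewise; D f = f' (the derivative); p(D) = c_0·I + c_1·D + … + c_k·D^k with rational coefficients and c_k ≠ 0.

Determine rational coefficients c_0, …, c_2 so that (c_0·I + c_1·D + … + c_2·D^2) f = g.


D^0 f = -5x^4 - 2x^2 - 1
D^1 f = -20x^3 - 4x
D^2 f = -60x^2 - 4
matching coefficients of g against c_0 f + c_1 Df + … from the top degree down determines the c_i
solution: c_0 = -1, c_1 = -1/2, c_2 = -1

c_0 = -1, c_1 = -1/2, c_2 = -1


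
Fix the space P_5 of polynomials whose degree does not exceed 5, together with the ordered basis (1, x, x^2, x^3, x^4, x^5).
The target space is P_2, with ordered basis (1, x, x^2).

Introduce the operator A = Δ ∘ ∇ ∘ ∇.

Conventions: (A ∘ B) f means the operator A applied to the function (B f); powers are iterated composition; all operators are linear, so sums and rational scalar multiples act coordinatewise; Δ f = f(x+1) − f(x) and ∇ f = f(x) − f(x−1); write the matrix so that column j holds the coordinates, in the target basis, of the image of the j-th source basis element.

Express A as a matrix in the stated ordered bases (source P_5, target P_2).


image of 1: 0
image of x: 0
image of x^2: 0
image of x^3: 6
image of x^4: 24x - 12
image of x^5: 60x^2 - 60x + 30
each image's coordinates form column j of the matrix

the matrix is [[0, 0, 0, 6, -12, 30]; [0, 0, 0, 0, 24, -60]; [0, 0, 0, 0, 0, 60]] (rows listed top to bottom)


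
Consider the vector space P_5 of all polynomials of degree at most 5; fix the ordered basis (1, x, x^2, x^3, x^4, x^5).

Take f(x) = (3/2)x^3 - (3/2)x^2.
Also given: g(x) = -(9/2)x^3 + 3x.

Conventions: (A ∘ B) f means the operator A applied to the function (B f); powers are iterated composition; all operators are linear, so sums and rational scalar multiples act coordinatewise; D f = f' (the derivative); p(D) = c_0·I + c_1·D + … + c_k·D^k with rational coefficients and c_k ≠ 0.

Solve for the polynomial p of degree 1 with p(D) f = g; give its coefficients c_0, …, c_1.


D^0 f = (3/2)x^3 - (3/2)x^2
D^1 f = (9/2)x^2 - 3x
matching coefficients of g against c_0 f + c_1 Df + … from the top degree down determines the c_i
solution: c_0 = -3, c_1 = -1

p(D) = -3·I − D, i.e. c_0 = -3, c_1 = -1


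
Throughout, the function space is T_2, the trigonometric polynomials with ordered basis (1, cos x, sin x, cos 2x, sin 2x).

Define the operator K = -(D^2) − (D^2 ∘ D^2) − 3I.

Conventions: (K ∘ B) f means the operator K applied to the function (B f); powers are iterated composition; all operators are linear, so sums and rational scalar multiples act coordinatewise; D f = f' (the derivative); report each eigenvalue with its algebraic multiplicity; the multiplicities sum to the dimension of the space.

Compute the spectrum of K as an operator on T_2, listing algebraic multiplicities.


λ = -15 (multiplicity 2), λ = -3 (multiplicity 3)

image of 1: -3
image of cos x: -3cos x
image of sin x: -3sin x
image of cos 2x: -15cos 2x
image of sin 2x: -15sin 2x
the matrix is diagonal; its diagonal is (-3, -3, -3, -15, -15)
for a triangular matrix the eigenvalues are the diagonal entries, with algebraic multiplicity their repetition count


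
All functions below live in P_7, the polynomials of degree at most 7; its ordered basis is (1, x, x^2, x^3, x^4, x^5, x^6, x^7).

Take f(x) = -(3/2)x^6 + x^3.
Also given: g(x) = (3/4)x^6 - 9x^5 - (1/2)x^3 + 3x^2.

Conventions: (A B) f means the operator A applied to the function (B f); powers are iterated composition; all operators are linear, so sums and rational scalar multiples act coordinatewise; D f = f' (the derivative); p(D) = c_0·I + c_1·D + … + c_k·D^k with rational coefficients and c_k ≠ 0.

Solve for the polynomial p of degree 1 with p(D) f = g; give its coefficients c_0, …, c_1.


c_0 = -1/2, c_1 = 1

D^0 f = -(3/2)x^6 + x^3
D^1 f = -9x^5 + 3x^2
matching coefficients of g against c_0 f + c_1 Df + … from the top degree down determines the c_i
solution: c_0 = -1/2, c_1 = 1


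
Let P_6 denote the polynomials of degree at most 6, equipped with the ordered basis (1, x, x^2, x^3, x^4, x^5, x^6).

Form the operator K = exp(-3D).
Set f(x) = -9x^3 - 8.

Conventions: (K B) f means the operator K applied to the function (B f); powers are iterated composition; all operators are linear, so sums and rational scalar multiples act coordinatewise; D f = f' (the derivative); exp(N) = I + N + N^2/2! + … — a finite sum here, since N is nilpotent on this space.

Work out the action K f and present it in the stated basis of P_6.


order-1 term: 81x^2
order-2 term: -243x
order-3 term: 243
the series for exp(-3D) f terminates at order 3
exp(-3D) f = -9x^3 + 81x^2 - 243x + 235

the image equals g(x) = -9x^3 + 81x^2 - 243x + 235


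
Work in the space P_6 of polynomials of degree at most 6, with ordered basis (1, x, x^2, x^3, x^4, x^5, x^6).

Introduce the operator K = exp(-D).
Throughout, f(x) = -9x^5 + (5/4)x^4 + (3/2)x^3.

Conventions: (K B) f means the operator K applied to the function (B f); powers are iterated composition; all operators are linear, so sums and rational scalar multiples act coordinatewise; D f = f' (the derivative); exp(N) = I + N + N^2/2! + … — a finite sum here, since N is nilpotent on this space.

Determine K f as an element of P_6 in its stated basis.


order-1 term: 45x^4 - 5x^3 - (9/2)x^2
order-2 term: -90x^3 + (15/2)x^2 + (9/2)x
order-3 term: 90x^2 - 5x - 3/2
order-4 term: -45x + 5/4
order-5 term: 9
the series for exp(-D) f terminates at order 5
exp(-D) f = -9x^5 + (185/4)x^4 - (187/2)x^3 + 93x^2 - (91/2)x + 35/4

g(x) = -9x^5 + (185/4)x^4 - (187/2)x^3 + 93x^2 - (91/2)x + 35/4


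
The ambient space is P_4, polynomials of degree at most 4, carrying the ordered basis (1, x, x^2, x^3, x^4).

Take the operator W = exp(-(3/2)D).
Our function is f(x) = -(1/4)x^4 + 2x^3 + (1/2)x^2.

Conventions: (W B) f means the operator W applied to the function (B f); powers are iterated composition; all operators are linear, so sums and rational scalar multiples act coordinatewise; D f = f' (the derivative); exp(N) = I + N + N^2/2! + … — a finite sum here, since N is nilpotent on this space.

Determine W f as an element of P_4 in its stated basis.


the result is g(x) = -(1/4)x^4 + (7/2)x^3 - (95/8)x^2 + (123/8)x - 441/64

order-1 term: (3/2)x^3 - 9x^2 - (3/2)x
order-2 term: -(27/8)x^2 + (27/2)x + 9/8
order-3 term: (27/8)x - 27/4
order-4 term: -81/64
the series for exp(-(3/2)D) f terminates at order 4
exp(-(3/2)D) f = -(1/4)x^4 + (7/2)x^3 - (95/8)x^2 + (123/8)x - 441/64


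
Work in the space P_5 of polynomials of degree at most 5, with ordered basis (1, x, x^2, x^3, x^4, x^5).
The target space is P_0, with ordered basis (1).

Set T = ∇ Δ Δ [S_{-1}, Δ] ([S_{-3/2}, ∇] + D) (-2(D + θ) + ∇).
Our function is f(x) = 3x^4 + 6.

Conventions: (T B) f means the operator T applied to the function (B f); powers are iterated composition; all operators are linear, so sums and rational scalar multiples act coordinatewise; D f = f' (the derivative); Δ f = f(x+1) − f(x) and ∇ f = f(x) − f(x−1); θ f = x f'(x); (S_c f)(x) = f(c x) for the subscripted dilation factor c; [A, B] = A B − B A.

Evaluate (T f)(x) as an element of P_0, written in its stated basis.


D f = 12x^3
θ f = 12x^4
(D + θ) f = 12x^4 + 12x^3
(-2(D + θ)) f = -24x^4 - 24x^3
∇ f = 12x^3 - 18x^2 + 12x - 3
(-2(D + θ) + ∇) f = -24x^4 - 12x^3 - 18x^2 + 12x - 3
∇ (-2(D + θ) + ∇) f = -96x^3 + 108x^2 - 96x + 42
S_{-3/2} ∇ (-2(D + θ) + ∇) f = 324x^3 + 243x^2 + 144x + 42
S_{-3/2} (-2(D + θ) + ∇) f = -(243/2)x^4 + (81/2)x^3 - (81/2)x^2 - 18x - 3
∇ S_{-3/2} (-2(D + θ) + ∇) f = -486x^3 + (1701/2)x^2 - (1377/2)x + 369/2
[S_{-3/2}, ∇] (-2(D + θ) + ∇) f = 810x^3 - (1215/2)x^2 + (1665/2)x - 285/2
D (-2(D + θ) + ∇) f = -96x^3 - 36x^2 - 36x + 12
([S_{-3/2}, ∇] + D) (-2(D + θ) + ∇) f = 714x^3 - (1287/2)x^2 + (1593/2)x - 261/2
Δ ([S_{-3/2}, ∇] + D) (-2(D + θ) + ∇) f = 2142x^2 + 855x + 867
S_{-1} Δ ([S_{-3/2}, ∇] + D) (-2(D + θ) + ∇) f = 2142x^2 - 855x + 867
S_{-1} ([S_{-3/2}, ∇] + D) (-2(D + θ) + ∇) f = -714x^3 - (1287/2)x^2 - (1593/2)x - 261/2
Δ S_{-1} ([S_{-3/2}, ∇] + D) (-2(D + θ) + ∇) f = -2142x^2 - 3429x - 2154
[S_{-1}, Δ] ([S_{-3/2}, ∇] + D) (-2(D + θ) + ∇) f = 4284x^2 + 2574x + 3021
Δ [S_{-1}, Δ] ([S_{-3/2}, ∇] + D) (-2(D + θ) + ∇) f = 8568x + 6858
Δ Δ [S_{-1}, Δ] ([S_{-3/2}, ∇] + D) (-2(D + θ) + ∇) f = 8568
∇ Δ Δ [S_{-1}, Δ] ([S_{-3/2}, ∇] + D) (-2(D + θ) + ∇) f = 0

the result is g(x) = 0


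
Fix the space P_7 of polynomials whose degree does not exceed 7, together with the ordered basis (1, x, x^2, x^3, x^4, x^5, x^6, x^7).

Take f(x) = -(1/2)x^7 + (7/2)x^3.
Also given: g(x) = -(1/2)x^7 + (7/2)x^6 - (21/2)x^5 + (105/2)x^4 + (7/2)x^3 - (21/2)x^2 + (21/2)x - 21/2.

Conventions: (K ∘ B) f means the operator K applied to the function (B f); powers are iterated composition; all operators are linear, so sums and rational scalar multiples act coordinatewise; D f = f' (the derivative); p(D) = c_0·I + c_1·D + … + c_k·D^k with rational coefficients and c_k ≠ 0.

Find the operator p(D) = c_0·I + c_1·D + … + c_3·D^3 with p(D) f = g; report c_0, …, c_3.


D^0 f = -(1/2)x^7 + (7/2)x^3
D^1 f = -(7/2)x^6 + (21/2)x^2
D^2 f = -21x^5 + 21x
D^3 f = -105x^4 + 21
matching coefficients of g against c_0 f + c_1 Df + … from the top degree down determines the c_i
solution: c_0 = 1, c_1 = -1, c_2 = 1/2, c_3 = -1/2

p(D) = I − D + (1/2)·D^2 − (1/2)·D^3, i.e. c_0 = 1, c_1 = -1, c_2 = 1/2, c_3 = -1/2


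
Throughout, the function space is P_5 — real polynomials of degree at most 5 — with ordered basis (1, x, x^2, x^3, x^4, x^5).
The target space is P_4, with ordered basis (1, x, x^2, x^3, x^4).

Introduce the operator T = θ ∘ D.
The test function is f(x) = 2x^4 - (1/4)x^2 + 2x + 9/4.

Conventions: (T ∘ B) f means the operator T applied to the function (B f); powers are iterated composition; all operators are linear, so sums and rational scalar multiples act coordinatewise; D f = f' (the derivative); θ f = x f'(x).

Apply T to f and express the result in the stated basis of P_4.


the result is g(x) = 24x^3 - (1/2)x

D f = 8x^3 - (1/2)x + 2
θ D f = 24x^3 - (1/2)x


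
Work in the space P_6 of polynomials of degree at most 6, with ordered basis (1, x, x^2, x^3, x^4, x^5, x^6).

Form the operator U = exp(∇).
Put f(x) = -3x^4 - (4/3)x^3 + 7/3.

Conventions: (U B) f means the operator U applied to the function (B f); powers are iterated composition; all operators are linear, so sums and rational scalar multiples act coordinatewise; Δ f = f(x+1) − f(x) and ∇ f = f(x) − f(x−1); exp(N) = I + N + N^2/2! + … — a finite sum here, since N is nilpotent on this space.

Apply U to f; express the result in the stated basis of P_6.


the image equals g(x) = -3x^4 - (40/3)x^3 - 4x^2 + 12x + 2/3

order-1 term: -12x^3 + 14x^2 - 8x + 5/3
order-2 term: -18x^2 + 32x - 17
order-3 term: -12x + 50/3
order-4 term: -3
the series for exp(∇) f terminates at order 4
exp(∇) f = -3x^4 - (40/3)x^3 - 4x^2 + 12x + 2/3


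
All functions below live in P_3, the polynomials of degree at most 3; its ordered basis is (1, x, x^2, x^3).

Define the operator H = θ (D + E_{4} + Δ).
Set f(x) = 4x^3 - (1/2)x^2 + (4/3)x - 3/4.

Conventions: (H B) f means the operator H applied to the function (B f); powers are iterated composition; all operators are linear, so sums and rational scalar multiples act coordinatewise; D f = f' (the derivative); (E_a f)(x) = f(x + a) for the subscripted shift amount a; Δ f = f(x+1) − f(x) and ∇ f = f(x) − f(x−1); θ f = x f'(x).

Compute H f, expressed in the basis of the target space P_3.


the result is g(x) = 12x^3 + 143x^2 + (598/3)x

D f = 12x^2 - x + 4/3
E_{4} f = 4x^3 + (95/2)x^2 + (568/3)x + 3031/12
Δ f = 12x^2 + 11x + 29/6
(D + E_{4} + Δ) f = 4x^3 + (143/2)x^2 + (598/3)x + 1035/4
θ (D + E_{4} + Δ) f = 12x^3 + 143x^2 + (598/3)x


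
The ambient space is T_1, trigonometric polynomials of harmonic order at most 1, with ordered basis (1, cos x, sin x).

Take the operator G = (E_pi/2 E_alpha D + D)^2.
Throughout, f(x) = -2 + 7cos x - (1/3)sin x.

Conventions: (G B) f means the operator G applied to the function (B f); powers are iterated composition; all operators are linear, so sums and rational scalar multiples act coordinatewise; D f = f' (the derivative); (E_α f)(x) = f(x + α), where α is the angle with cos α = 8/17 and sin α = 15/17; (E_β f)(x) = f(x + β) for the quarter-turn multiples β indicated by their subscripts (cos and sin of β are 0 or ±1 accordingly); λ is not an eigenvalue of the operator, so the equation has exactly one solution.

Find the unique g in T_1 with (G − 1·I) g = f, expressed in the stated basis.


write g with unknown coordinates in the stated basis and equate coefficients in (G − 1·I) g = f
solving from the highest basis element down gives g = 2 - (4841/555)cos x - (443/555)sin x
check: G g = -(956/555)cos x - (628/555)sin x
so G g − 1·g = -2 + 7cos x - (1/3)sin x = f ✓

g(x) = 2 - (4841/555)cos x - (443/555)sin x


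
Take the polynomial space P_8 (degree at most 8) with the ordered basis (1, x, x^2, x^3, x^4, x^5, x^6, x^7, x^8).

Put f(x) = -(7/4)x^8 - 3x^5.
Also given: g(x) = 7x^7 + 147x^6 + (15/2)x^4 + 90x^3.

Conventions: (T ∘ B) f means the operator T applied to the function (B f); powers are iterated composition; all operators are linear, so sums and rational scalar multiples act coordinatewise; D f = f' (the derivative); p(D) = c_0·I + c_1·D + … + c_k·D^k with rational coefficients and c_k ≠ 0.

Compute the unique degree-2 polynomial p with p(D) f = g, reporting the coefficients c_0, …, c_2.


p(D) = -(1/2)·D − (3/2)·D^2, i.e. c_0 = 0, c_1 = -1/2, c_2 = -3/2

D^0 f = -(7/4)x^8 - 3x^5
D^1 f = -14x^7 - 15x^4
D^2 f = -98x^6 - 60x^3
matching coefficients of g against c_0 f + c_1 Df + … from the top degree down determines the c_i
solution: c_0 = 0, c_1 = -1/2, c_2 = -3/2


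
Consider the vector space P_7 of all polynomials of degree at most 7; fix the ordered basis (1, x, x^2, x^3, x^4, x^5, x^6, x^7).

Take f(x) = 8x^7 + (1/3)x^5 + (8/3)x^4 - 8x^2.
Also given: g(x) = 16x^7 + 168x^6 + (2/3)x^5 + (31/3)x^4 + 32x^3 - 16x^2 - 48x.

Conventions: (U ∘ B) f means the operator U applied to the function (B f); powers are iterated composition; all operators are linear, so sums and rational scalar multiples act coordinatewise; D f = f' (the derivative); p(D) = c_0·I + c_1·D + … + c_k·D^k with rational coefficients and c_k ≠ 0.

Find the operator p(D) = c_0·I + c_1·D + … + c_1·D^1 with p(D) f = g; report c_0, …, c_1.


p(D) = 2·I + 3·D, i.e. c_0 = 2, c_1 = 3

D^0 f = 8x^7 + (1/3)x^5 + (8/3)x^4 - 8x^2
D^1 f = 56x^6 + (5/3)x^4 + (32/3)x^3 - 16x
matching coefficients of g against c_0 f + c_1 Df + … from the top degree down determines the c_i
solution: c_0 = 2, c_1 = 3


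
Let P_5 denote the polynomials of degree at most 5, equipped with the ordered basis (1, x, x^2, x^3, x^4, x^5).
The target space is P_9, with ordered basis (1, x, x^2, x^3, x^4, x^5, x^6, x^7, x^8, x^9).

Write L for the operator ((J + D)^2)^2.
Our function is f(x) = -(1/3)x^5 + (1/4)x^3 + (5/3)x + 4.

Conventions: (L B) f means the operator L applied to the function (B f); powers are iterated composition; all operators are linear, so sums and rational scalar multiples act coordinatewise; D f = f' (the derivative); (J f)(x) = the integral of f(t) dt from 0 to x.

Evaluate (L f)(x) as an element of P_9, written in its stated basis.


g(x) = -(1/9072)x^9 - (317/10080)x^7 - (697/360)x^5 + (1/6)x^4 - (433/18)x^3 + 6x^2 - (77/3)x + 8

J f = -(1/18)x^6 + (1/16)x^4 + (5/6)x^2 + 4x
D f = -(5/3)x^4 + (3/4)x^2 + 5/3
(J + D) f = -(1/18)x^6 - (77/48)x^4 + (19/12)x^2 + 4x + 5/3
J (J + D) f = -(1/126)x^7 - (77/240)x^5 + (19/36)x^3 + 2x^2 + (5/3)x
D (J + D) f = -(1/3)x^5 - (77/12)x^3 + (19/6)x + 4
(J + D) (J + D) f = -(1/126)x^7 - (157/240)x^5 - (53/9)x^3 + 2x^2 + (29/6)x + 4
J (J + D)^2 f = -(1/1008)x^8 - (157/1440)x^6 - (53/36)x^4 + (2/3)x^3 + (29/12)x^2 + 4x
D (J + D)^2 f = -(1/18)x^6 - (157/48)x^4 - (53/3)x^2 + 4x + 29/6
(J + D) (J + D)^2 f = -(1/1008)x^8 - (79/480)x^6 - (683/144)x^4 + (2/3)x^3 - (61/4)x^2 + 8x + 29/6
J (J + D) (J + D)^2 f = -(1/9072)x^9 - (79/3360)x^7 - (683/720)x^5 + (1/6)x^4 - (61/12)x^3 + 4x^2 + (29/6)x
D (J + D) (J + D)^2 f = -(1/126)x^7 - (79/80)x^5 - (683/36)x^3 + 2x^2 - (61/2)x + 8
(J + D) (J + D) (J + D)^2 f = -(1/9072)x^9 - (317/10080)x^7 - (697/360)x^5 + (1/6)x^4 - (433/18)x^3 + 6x^2 - (77/3)x + 8


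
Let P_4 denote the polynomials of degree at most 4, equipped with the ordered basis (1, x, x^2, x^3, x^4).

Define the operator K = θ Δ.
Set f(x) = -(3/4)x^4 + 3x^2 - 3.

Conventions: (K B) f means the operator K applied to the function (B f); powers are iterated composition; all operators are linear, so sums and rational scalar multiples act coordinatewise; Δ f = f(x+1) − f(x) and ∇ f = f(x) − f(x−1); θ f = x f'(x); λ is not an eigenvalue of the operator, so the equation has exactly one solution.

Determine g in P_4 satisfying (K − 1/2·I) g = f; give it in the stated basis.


g(x) = (3/2)x^4 + 36x^3 + 462x^2 + 2076x + 6

write g with unknown coordinates in the stated basis and equate coefficients in (K − 1/2·I) g = f
solving from the highest basis element down gives g = (3/2)x^4 + 36x^3 + 462x^2 + 2076x + 6
check: K g = 18x^3 + 234x^2 + 1038x
so K g − 1/2·g = -(3/4)x^4 + 3x^2 - 3 = f ✓


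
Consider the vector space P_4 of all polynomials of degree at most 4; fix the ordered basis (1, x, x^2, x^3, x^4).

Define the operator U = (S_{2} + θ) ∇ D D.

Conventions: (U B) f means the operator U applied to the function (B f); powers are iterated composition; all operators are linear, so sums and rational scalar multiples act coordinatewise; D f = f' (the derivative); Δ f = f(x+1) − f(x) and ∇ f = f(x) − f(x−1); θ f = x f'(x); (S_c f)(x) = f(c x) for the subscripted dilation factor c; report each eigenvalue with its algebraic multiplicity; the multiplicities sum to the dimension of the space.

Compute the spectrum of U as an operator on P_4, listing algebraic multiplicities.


λ = 0 (multiplicity 5)

image of 1: 0
image of x: 0
image of x^2: 0
image of x^3: 6
image of x^4: 72x - 12
the matrix is upper triangular; its diagonal is (0, 0, 0, 0, 0)
for a triangular matrix the eigenvalues are the diagonal entries, with algebraic multiplicity their repetition count


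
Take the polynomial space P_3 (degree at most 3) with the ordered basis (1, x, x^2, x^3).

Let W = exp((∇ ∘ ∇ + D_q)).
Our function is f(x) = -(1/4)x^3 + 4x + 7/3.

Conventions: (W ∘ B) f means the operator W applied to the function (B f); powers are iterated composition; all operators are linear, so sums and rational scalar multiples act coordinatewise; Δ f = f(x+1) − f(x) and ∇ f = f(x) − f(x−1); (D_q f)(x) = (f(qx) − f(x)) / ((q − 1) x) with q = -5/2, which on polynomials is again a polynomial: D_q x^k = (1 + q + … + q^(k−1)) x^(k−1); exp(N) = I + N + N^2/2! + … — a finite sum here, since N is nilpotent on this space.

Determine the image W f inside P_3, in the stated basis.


the image equals g(x) = -(1/4)x^3 - (19/16)x^2 + (217/64)x + 1189/192

order-1 term: -(19/16)x^2 - (3/2)x + 11/2
order-2 term: (57/64)x - 31/16
order-3 term: 19/64
the series for exp((∇ ∘ ∇ + D_q)) f terminates at order 3
exp((∇ ∘ ∇ + D_q)) f = -(1/4)x^3 - (19/16)x^2 + (217/64)x + 1189/192


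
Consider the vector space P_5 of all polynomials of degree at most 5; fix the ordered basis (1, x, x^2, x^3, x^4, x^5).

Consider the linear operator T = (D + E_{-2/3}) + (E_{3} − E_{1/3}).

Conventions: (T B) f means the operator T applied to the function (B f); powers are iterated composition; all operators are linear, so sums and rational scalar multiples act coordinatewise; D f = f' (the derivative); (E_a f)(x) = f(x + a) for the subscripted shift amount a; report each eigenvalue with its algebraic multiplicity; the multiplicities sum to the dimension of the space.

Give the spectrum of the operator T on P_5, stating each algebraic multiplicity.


λ = 1 (multiplicity 6)

image of 1: 1
image of x: x + 3
image of x^2: x^2 + 6x + 28/3
image of x^3: x^3 + 9x^2 + 28x + 80/3
image of x^4: x^4 + 12x^3 + 56x^2 + (320/3)x + 2192/27
image of x^5: x^5 + 15x^4 + (280/3)x^3 + (800/3)x^2 + (10960/27)x + 19672/81
the matrix is upper triangular; its diagonal is (1, 1, 1, 1, 1, 1)
for a triangular matrix the eigenvalues are the diagonal entries, with algebraic multiplicity their repetition count


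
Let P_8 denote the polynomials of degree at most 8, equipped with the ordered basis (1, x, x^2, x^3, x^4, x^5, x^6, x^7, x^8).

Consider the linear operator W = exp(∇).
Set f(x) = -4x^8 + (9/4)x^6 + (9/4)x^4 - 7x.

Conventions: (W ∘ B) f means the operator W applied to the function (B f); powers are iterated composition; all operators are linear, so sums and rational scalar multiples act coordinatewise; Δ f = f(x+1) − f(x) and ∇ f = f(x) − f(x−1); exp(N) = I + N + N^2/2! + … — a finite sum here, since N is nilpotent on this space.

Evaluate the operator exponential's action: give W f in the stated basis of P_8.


order-1 term: -32x^7 + 112x^6 - (421/2)x^5 + (985/4)x^4 - 170x^3 + (259/4)x^2 - (19/2)x - 15/2
order-2 term: -112x^6 + 672x^5 - (7705/4)x^4 + 3225x^3 - (12889/4)x^2 + (3573/2)x - 845/2
order-3 term: -224x^5 + 1680x^4 - 5555x^3 + (19755/2)x^2 - (18571/2)x + 3648
order-4 term: -280x^4 + 2240x^3 - (28985/4)x^2 + 11065x - 13311/2
order-5 term: -224x^3 + 1680x^2 - (8933/2)x + 16665/4
order-6 term: -112x^2 + 672x - 4247/4
order-7 term: -32x + 112
order-8 term: -4
the series for exp(∇) f terminates at order 8
exp(∇) f = -4x^8 - 32x^7 + (9/4)x^6 + (475/2)x^5 - (1111/4)x^4 - 484x^3 + (4167/4)x^2 - 277x - 225

the result is g(x) = -4x^8 - 32x^7 + (9/4)x^6 + (475/2)x^5 - (1111/4)x^4 - 484x^3 + (4167/4)x^2 - 277x - 225


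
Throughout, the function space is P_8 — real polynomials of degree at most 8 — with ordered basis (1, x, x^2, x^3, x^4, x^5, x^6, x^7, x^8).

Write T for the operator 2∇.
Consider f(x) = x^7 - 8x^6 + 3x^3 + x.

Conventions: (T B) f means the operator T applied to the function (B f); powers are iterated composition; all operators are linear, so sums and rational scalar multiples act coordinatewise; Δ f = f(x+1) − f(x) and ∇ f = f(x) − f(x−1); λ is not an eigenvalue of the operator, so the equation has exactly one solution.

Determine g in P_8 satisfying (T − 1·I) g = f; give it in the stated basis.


write g with unknown coordinates in the stated basis and equate coefficients in (T − 1·I) g = f
solving from the highest basis element down gives g = -x^7 - 6x^6 - 30x^5 - 190x^4 - 1093x^3 - 4740x^2 - 13681x - 19738
check: T g = -14x^6 - 30x^5 - 190x^4 - 1090x^3 - 4740x^2 - 13680x - 19738
so T g − 1·g = x^7 - 8x^6 + 3x^3 + x = f ✓

the image equals g(x) = -x^7 - 6x^6 - 30x^5 - 190x^4 - 1093x^3 - 4740x^2 - 13681x - 19738


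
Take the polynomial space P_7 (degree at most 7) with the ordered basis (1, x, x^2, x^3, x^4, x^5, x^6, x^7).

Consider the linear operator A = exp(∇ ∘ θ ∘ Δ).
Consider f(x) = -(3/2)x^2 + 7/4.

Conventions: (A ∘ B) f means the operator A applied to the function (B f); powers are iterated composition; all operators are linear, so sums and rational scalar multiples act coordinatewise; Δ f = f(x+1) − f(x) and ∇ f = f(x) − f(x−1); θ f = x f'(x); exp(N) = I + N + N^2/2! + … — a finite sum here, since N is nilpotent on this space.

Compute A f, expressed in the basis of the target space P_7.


order-1 term: -3
the series for exp(∇ ∘ θ ∘ Δ) f terminates at order 1
exp(∇ ∘ θ ∘ Δ) f = -(3/2)x^2 - 5/4

g(x) = -(3/2)x^2 - 5/4


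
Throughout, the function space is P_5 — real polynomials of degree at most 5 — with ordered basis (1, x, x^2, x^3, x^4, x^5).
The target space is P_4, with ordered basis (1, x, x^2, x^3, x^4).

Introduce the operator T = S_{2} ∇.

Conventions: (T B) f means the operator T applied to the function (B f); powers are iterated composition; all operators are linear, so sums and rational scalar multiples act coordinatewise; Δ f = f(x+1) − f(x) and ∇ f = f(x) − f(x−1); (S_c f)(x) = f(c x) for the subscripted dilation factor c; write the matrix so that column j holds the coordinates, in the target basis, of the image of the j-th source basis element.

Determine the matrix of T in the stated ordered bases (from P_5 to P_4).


the matrix is [[0, 1, -1, 1, -1, 1]; [0, 0, 4, -6, 8, -10]; [0, 0, 0, 12, -24, 40]; [0, 0, 0, 0, 32, -80]; [0, 0, 0, 0, 0, 80]] (rows listed top to bottom)

image of 1: 0
image of x: 1
image of x^2: 4x - 1
image of x^3: 12x^2 - 6x + 1
image of x^4: 32x^3 - 24x^2 + 8x - 1
image of x^5: 80x^4 - 80x^3 + 40x^2 - 10x + 1
each image's coordinates form column j of the matrix


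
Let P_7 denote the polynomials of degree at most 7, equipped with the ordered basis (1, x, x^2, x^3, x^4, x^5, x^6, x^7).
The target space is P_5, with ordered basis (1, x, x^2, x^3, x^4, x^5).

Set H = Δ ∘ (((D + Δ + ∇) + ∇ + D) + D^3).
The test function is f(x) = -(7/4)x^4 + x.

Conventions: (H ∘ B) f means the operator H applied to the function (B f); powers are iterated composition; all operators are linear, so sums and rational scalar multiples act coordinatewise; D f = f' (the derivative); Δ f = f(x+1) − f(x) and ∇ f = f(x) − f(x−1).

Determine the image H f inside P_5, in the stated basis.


g(x) = -105x^2 - 84x - 175/2

D f = -7x^3 + 1
Δ f = -7x^3 - (21/2)x^2 - 7x - 3/4
∇ f = -7x^3 + (21/2)x^2 - 7x + 11/4
(D + Δ + ∇) f = -21x^3 - 14x + 3
∇ f = -7x^3 + (21/2)x^2 - 7x + 11/4
D f = -7x^3 + 1
((D + Δ + ∇) + ∇ + D) f = -35x^3 + (21/2)x^2 - 21x + 27/4
D f = -7x^3 + 1
D D f = -21x^2
D D D f = -42x
(((D + Δ + ∇) + ∇ + D) + D^3) f = -35x^3 + (21/2)x^2 - 63x + 27/4
Δ (((D + Δ + ∇) + ∇ + D) + D^3) f = -105x^2 - 84x - 175/2


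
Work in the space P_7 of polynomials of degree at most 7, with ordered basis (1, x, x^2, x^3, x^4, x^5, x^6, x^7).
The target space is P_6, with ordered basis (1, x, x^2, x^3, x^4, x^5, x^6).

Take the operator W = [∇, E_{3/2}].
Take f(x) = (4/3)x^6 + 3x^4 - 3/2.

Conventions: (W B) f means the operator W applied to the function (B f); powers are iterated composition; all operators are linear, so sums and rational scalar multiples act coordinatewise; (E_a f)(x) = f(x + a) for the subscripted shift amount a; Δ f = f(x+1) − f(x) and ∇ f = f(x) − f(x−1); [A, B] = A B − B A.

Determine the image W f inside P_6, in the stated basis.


E_{3/2} f = (4/3)x^6 + 12x^5 + 48x^4 + 108x^3 + (567/4)x^2 + (405/4)x + 231/8
∇ E_{3/2} f = 8x^5 + 40x^4 + (296/3)x^3 + 136x^2 + (199/2)x + 181/6
∇ f = 8x^5 - 20x^4 + (116/3)x^3 - 38x^2 + 20x - 13/3
E_{3/2} ∇ f = 8x^5 + 40x^4 + (296/3)x^3 + 136x^2 + (199/2)x + 181/6
[∇, E_{3/2}] f = 0

the image equals g(x) = 0


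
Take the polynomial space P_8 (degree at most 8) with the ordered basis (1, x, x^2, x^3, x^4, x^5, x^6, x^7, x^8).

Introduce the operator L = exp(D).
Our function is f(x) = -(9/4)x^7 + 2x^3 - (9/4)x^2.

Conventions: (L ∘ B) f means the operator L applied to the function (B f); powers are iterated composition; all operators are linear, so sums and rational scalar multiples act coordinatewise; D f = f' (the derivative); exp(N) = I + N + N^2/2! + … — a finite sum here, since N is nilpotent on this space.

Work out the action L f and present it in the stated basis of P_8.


the result is g(x) = -(9/4)x^7 - (63/4)x^6 - (189/4)x^5 - (315/4)x^4 - (307/4)x^3 - (87/2)x^2 - (57/4)x - 5/2

order-1 term: -(63/4)x^6 + 6x^2 - (9/2)x
order-2 term: -(189/4)x^5 + 6x - 9/4
order-3 term: -(315/4)x^4 + 2
order-4 term: -(315/4)x^3
order-5 term: -(189/4)x^2
order-6 term: -(63/4)x
order-7 term: -9/4
the series for exp(D) f terminates at order 7
exp(D) f = -(9/4)x^7 - (63/4)x^6 - (189/4)x^5 - (315/4)x^4 - (307/4)x^3 - (87/2)x^2 - (57/4)x - 5/2


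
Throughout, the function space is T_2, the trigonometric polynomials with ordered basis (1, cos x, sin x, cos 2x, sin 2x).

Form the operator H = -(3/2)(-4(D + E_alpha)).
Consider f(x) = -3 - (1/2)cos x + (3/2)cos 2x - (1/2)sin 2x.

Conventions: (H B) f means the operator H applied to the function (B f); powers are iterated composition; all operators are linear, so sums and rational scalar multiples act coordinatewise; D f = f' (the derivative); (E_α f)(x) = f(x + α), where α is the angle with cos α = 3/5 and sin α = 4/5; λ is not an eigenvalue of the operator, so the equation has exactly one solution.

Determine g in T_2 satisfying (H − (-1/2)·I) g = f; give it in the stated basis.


the result is g(x) = -6/13 - (41/2669)cos x - (108/2669)sin x + (711/31681)cos 2x + (2723/31681)sin 2x

write g with unknown coordinates in the stated basis and equate coefficients in (H − (-1/2)·I) g = f
solving from the highest basis element down gives g = -6/13 - (41/2669)cos x - (108/2669)sin x + (711/31681)cos 2x + (2723/31681)sin 2x
check: H g = -36/13 - (1314/2669)cos x + (54/2669)sin x + (47166/31681)cos 2x - (17202/31681)sin 2x
so H g − (-1/2)·g = -3 - (1/2)cos x + (3/2)cos 2x - (1/2)sin 2x = f ✓


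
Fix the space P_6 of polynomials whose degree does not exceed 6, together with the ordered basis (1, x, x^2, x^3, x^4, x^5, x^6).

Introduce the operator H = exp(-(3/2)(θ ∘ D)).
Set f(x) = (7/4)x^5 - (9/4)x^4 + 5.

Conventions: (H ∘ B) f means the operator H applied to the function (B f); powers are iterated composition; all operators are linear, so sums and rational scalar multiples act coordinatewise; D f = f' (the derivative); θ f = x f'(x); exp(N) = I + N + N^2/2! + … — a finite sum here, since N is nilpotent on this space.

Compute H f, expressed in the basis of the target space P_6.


order-1 term: -(105/2)x^4 + (81/2)x^3
order-2 term: (945/2)x^3 - (729/4)x^2
order-3 term: -(2835/2)x^2 + (729/4)x
order-4 term: (8505/8)x
the series for exp(-(3/2)(θ ∘ D)) f terminates at order 4
exp(-(3/2)(θ ∘ D)) f = (7/4)x^5 - (219/4)x^4 + 513x^3 - (6399/4)x^2 + (9963/8)x + 5

the image equals g(x) = (7/4)x^5 - (219/4)x^4 + 513x^3 - (6399/4)x^2 + (9963/8)x + 5


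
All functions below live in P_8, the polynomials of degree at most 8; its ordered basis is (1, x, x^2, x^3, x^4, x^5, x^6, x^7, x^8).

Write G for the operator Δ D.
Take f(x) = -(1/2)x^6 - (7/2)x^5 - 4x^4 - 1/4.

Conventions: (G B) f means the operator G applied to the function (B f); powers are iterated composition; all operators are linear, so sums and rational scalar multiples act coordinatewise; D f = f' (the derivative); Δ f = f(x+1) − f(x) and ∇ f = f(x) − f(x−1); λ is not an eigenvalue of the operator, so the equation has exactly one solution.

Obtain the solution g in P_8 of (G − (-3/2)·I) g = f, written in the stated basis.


write g with unknown coordinates in the stated basis and equate coefficients in (G − (-3/2)·I) g = f
solving from the highest basis element down gives g = -(1/3)x^6 - (7/3)x^5 + 4x^4 + (400/9)x^3 + 28x^2 - 172x - 2303/18
check: G g = -10x^4 - (200/3)x^3 - 42x^2 + 258x + 575/3
so G g − (-3/2)·g = -(1/2)x^6 - (7/2)x^5 - 4x^4 - 1/4 = f ✓

the image equals g(x) = -(1/3)x^6 - (7/3)x^5 + 4x^4 + (400/9)x^3 + 28x^2 - 172x - 2303/18


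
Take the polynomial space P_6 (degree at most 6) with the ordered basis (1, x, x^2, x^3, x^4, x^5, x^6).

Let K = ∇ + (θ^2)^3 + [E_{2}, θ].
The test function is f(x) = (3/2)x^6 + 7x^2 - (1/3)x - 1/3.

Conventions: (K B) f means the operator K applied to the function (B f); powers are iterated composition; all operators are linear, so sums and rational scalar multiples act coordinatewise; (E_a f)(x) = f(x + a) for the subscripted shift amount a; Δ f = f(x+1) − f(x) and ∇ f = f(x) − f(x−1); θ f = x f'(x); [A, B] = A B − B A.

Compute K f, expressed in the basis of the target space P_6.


the image equals g(x) = 69984x^6 + 27x^5 + (315/2)x^4 + 750x^3 + (3731/2)x^2 + (4472/3)x + 1245/2

∇ f = 9x^5 - (45/2)x^4 + 30x^3 - (45/2)x^2 + 23x - 53/6
θ f = 9x^6 + 14x^2 - (1/3)x
θ θ f = 54x^6 + 28x^2 - (1/3)x
θ θ^2 f = 324x^6 + 56x^2 - (1/3)x
θ θ θ^2 f = 1944x^6 + 112x^2 - (1/3)x
θ θ^2 θ^2 f = 11664x^6 + 224x^2 - (1/3)x
θ θ θ^2 θ^2 f = 69984x^6 + 448x^2 - (1/3)x
θ f = 9x^6 + 14x^2 - (1/3)x
E_{2} θ f = 9x^6 + 108x^5 + 540x^4 + 1440x^3 + 2174x^2 + (5351/3)x + 1894/3
E_{2} f = (3/2)x^6 + 18x^5 + 90x^4 + 240x^3 + 367x^2 + (947/3)x + 123
θ E_{2} f = 9x^6 + 90x^5 + 360x^4 + 720x^3 + 734x^2 + (947/3)x
[E_{2}, θ] f = 18x^5 + 180x^4 + 720x^3 + 1440x^2 + 1468x + 1894/3
(∇ + (θ^2)^3 + [E_{2}, θ]) f = 69984x^6 + 27x^5 + (315/2)x^4 + 750x^3 + (3731/2)x^2 + (4472/3)x + 1245/2
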